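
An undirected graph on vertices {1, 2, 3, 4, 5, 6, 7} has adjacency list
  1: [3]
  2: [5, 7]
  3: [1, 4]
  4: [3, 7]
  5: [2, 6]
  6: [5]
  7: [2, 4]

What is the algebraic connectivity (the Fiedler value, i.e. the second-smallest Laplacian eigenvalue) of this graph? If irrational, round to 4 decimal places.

0.1981

With the vertex order [1, 2, 3, 4, 5, 6, 7], the degrees are [1, 2, 2, 2, 2, 1, 2], giving D = diag(1, 2, 2, 2, 2, 1, 2) and L = D - A. Computing the eigenvalues of L and sorting gives [0, 0.1981, 0.7530, 1.5550, 2.4450, 3.2470, 3.8019]. The Fiedler value lambda_2 = 0.1981 is strictly positive, so the graph is connected. The largest eigenvalue, 3.8019, is at most the vertex count 7. By the matrix-tree theorem the graph has (1/7) * product of the nonzero eigenvalues = 1 spanning tree.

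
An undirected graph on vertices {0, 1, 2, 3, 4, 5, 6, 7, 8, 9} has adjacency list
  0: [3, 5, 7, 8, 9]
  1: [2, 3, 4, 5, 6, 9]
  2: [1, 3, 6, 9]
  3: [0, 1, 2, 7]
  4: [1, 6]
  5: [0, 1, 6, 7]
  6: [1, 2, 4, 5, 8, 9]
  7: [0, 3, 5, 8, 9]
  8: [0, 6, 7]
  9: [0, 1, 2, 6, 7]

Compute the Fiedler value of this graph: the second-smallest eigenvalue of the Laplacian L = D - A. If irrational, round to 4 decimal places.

With the vertex order [0, 1, 2, 3, 4, 5, 6, 7, 8, 9], the degrees are [5, 6, 4, 4, 2, 4, 6, 5, 3, 5], giving D = diag(5, 6, 4, 4, 2, 4, 6, 5, 3, 5) and L = D - A. The sorted Laplacian eigenvalues are [0, 1.6623, 2.6064, 3.5591, 3.8801, 4.8084, 6, 6.1687, 7.2889, 8.0262]; the algebraic connectivity is the second entry, 1.6623. By the matrix-tree theorem the graph has (1/10) * product of the nonzero eigenvalues = 62292 spanning trees.

1.6623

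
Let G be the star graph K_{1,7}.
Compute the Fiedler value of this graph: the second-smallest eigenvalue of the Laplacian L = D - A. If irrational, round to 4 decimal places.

The graph has 8 vertices and degree multiset [7, 1, 1, 1, 1, 1, 1, 1]; D is the diagonal matrix of degrees and L = D - A. The smallest Laplacian eigenvalue is always 0. The next one, lambda_2 = 1, measures how hard the graph is to disconnect: larger values mean better connectivity. The eigenvalues sum to 14, which equals trace(L) = 2|E|. There is one zero in the spectrum, matching the 1 component.

1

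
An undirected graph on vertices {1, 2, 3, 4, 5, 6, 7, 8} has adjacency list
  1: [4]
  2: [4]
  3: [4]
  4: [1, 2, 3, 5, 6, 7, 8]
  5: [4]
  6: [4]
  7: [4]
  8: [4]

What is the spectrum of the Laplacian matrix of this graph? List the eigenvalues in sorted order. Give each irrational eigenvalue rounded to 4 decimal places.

Reading degrees in the order [1, 2, 3, 4, 5, 6, 7, 8] gives [1, 1, 1, 7, 1, 1, 1, 1]; set D = diag(1, 1, 1, 7, 1, 1, 1, 1) and form L = D - A. Since every row of L sums to 0, the all-ones vector is in the kernel and 0 is an eigenvalue. The largest eigenvalue, 8, is at most the vertex count 8.

[0, 1, 1, 1, 1, 1, 1, 8]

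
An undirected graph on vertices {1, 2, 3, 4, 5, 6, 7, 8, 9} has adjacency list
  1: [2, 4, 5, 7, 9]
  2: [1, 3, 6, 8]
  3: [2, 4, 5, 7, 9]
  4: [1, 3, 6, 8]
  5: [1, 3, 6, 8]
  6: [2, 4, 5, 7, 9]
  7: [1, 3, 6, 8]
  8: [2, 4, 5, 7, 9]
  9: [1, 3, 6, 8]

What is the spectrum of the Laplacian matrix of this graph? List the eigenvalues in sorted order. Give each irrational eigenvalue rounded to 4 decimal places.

Each diagonal entry of L is the vertex degree and each off-diagonal entry is -1 where an edge is present, 0 otherwise; in the order [1, 2, 3, 4, 5, 6, 7, 8, 9] the diagonal is [5, 4, 5, 4, 4, 5, 4, 5, 4]. L is symmetric positive semidefinite, so every eigenvalue is real and nonnegative. The single zero eigenvalue shows the graph is connected. There is one zero in the spectrum, matching the 1 component.

[0, 4, 4, 4, 4, 5, 5, 5, 9]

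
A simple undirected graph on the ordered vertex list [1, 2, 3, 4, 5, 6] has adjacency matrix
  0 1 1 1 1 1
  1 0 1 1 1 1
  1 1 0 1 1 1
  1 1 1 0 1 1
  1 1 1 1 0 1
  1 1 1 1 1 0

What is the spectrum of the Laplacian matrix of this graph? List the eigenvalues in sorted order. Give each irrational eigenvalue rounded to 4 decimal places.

Each diagonal entry of L is the vertex degree and each off-diagonal entry is -1 where an edge is present, 0 otherwise; in the order [1, 2, 3, 4, 5, 6] the diagonal is [5, 5, 5, 5, 5, 5]. Diagonalising L (or applying a numerical eigensolver to the 6x6 matrix) gives the spectrum above. The single zero eigenvalue shows the graph is connected. By the matrix-tree theorem the graph has (1/6) * product of the nonzero eigenvalues = 1296 spanning trees.

[0, 6, 6, 6, 6, 6]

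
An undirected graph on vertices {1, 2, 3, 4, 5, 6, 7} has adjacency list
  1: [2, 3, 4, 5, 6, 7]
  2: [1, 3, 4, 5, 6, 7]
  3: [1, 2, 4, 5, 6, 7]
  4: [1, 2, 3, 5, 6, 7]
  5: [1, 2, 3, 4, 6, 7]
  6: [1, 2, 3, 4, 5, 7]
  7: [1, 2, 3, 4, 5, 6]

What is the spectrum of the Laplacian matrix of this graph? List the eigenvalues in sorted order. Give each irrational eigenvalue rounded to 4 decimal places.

[0, 7, 7, 7, 7, 7, 7]

Each diagonal entry of L is the vertex degree and each off-diagonal entry is -1 where an edge is present, 0 otherwise; in the order [1, 2, 3, 4, 5, 6, 7] the diagonal is [6, 6, 6, 6, 6, 6, 6]. L is symmetric positive semidefinite, so every eigenvalue is real and nonnegative. The single zero eigenvalue shows the graph is connected. By the matrix-tree theorem the graph has (1/7) * product of the nonzero eigenvalues = 16807 spanning trees.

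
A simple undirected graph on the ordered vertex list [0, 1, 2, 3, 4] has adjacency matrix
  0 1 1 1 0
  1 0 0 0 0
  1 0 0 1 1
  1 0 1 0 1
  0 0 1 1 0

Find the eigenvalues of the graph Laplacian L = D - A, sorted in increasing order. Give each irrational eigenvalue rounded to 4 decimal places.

Each diagonal entry of L is the vertex degree and each off-diagonal entry is -1 where an edge is present, 0 otherwise; in the order [0, 1, 2, 3, 4] the diagonal is [3, 1, 3, 3, 2]. Diagonalising L (or applying a numerical eigensolver to the 5x5 matrix) gives the spectrum above. The single zero eigenvalue shows the graph is connected. By the matrix-tree theorem the graph has (1/5) * product of the nonzero eigenvalues = 8 spanning trees. The eigenvalues sum to 12, which equals trace(L) = 2|E|.

[0, 0.8299, 2.6889, 4, 4.4812]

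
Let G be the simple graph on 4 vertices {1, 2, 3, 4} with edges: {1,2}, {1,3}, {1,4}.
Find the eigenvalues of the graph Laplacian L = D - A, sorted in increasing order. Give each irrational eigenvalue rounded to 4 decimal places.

[0, 1, 1, 4]

With the vertex order [1, 2, 3, 4], the degrees are [3, 1, 1, 1], giving D = diag(3, 1, 1, 1) and L = D - A. L is symmetric positive semidefinite, so every eigenvalue is real and nonnegative. The single zero eigenvalue shows the graph is connected. There is one zero in the spectrum, matching the 1 component.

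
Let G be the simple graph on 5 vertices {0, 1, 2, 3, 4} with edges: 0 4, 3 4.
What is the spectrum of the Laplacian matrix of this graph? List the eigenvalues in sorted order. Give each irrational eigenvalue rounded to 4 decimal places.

[0, 0, 0, 1, 3]

Each diagonal entry of L is the vertex degree and each off-diagonal entry is -1 where an edge is present, 0 otherwise; in the order [0, 1, 2, 3, 4] the diagonal is [1, 0, 0, 1, 2]. Since every row of L sums to 0, the all-ones vector is in the kernel and 0 is an eigenvalue. The 3 zero eigenvalues correspond to the 3 connected components. The eigenvalues sum to 4, which equals trace(L) = 2|E|. The largest eigenvalue, 3, is at most the vertex count 5.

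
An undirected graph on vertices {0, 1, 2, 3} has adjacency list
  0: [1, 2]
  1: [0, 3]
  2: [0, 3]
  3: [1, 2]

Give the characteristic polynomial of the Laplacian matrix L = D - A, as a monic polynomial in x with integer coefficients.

x^4 - 8x^3 + 20x^2 - 16x

Reading degrees in the order [0, 1, 2, 3] gives [2, 2, 2, 2]; set D = diag(2, 2, 2, 2) and form L = D - A. Computing det(xI - L) by cofactor expansion (or equivalently via sum-over-permutations) gives x^4 - 8x^3 + 20x^2 - 16x. The constant term is 0 because L is singular (the all-ones vector lies in its kernel). The eigenvalues sum to 8, which equals trace(L) = 2|E|.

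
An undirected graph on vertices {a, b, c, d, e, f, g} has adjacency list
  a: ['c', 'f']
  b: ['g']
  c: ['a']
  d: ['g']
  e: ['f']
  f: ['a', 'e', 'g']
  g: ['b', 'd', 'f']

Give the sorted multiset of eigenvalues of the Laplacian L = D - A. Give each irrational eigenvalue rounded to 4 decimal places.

With the vertex order [a, b, c, d, e, f, g], the degrees are [2, 1, 1, 1, 1, 3, 3], giving D = diag(2, 1, 1, 1, 1, 3, 3) and L = D - A. Diagonalising L (or applying a numerical eigensolver to the 7x7 matrix) gives the spectrum above. There is one zero in the spectrum, matching the 1 component.

[0, 0.3217, 0.6802, 1, 2.1397, 3.2297, 4.6287]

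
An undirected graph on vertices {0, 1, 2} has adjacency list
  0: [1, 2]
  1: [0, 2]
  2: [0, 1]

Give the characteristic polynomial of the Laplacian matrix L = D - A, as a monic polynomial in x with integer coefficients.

x^3 - 6x^2 + 9x

With the vertex order [0, 1, 2], the degrees are [2, 2, 2], giving D = diag(2, 2, 2) and L = D - A. The eigenvalues of L are [0, 3, 3]; the characteristic polynomial is the product of (x - lambda_i), which multiplies out to x^3 - 6x^2 + 9x. The constant term is 0 because L is singular (the all-ones vector lies in its kernel).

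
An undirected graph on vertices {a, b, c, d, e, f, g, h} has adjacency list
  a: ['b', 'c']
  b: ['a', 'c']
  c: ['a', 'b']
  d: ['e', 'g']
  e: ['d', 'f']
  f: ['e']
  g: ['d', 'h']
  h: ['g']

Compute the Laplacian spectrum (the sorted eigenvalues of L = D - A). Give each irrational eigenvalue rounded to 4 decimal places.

[0, 0, 0.3820, 1.3820, 2.6180, 3, 3, 3.6180]

Reading degrees in the order [a, b, c, d, e, f, g, h] gives [2, 2, 2, 2, 2, 1, 2, 1]; set D = diag(2, 2, 2, 2, 2, 1, 2, 1) and form L = D - A. The multiplicity of 0 as a Laplacian eigenvalue equals the number of connected components. The 2 zero eigenvalues correspond to the 2 connected components. There are 2 zeros in the spectrum, matching the 2 components.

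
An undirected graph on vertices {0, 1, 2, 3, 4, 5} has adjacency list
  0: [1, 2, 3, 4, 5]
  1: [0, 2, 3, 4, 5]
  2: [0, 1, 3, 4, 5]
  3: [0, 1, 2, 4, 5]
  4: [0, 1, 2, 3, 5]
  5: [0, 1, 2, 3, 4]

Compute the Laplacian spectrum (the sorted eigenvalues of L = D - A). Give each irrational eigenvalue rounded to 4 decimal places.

[0, 6, 6, 6, 6, 6]

With the vertex order [0, 1, 2, 3, 4, 5], the degrees are [5, 5, 5, 5, 5, 5], giving D = diag(5, 5, 5, 5, 5, 5) and L = D - A. Diagonalising L (or applying a numerical eigensolver to the 6x6 matrix) gives the spectrum above. The largest eigenvalue, 6, is at most the vertex count 6.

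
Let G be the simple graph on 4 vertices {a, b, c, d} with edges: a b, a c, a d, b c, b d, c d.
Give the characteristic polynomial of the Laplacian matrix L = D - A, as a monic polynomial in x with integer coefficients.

x^4 - 12x^3 + 48x^2 - 64x

With the vertex order [a, b, c, d], the degrees are [3, 3, 3, 3], giving D = diag(3, 3, 3, 3) and L = D - A. Computing det(xI - L) by cofactor expansion (or equivalently via sum-over-permutations) gives x^4 - 12x^3 + 48x^2 - 64x. The coefficient of x^3 equals -trace(L) = -12, matching the sum of degrees.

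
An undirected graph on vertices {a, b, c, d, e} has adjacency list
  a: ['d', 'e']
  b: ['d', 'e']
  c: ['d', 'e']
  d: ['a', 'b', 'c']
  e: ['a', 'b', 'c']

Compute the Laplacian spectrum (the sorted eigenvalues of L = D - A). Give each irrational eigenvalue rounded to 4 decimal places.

[0, 2, 2, 3, 5]

With the vertex order [a, b, c, d, e], the degrees are [2, 2, 2, 3, 3], giving D = diag(2, 2, 2, 3, 3) and L = D - A. Since every row of L sums to 0, the all-ones vector is in the kernel and 0 is an eigenvalue.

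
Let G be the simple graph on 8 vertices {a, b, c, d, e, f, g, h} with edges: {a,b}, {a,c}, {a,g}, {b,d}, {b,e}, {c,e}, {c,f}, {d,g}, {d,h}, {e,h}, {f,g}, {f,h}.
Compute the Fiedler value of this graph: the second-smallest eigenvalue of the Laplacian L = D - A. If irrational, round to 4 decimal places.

With the vertex order [a, b, c, d, e, f, g, h], the degrees are [3, 3, 3, 3, 3, 3, 3, 3], giving D = diag(3, 3, 3, 3, 3, 3, 3, 3) and L = D - A. Computing the eigenvalues of L and sorting gives [0, 2, 2, 2, 4, 4, 4, 6]. The Fiedler value lambda_2 = 2 is strictly positive, so the graph is connected.

2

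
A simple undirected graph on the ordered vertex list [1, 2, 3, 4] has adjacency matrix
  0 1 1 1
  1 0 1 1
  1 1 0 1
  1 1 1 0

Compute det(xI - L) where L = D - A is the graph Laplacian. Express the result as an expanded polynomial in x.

x^4 - 12x^3 + 48x^2 - 64x

With the vertex order [1, 2, 3, 4], the degrees are [3, 3, 3, 3], giving D = diag(3, 3, 3, 3) and L = D - A. L has integer entries, so p(x) = det(xI - L) has integer coefficients. Expanding the determinant yields x^4 - 12x^3 + 48x^2 - 64x. The constant term is 0 because L is singular (the all-ones vector lies in its kernel). There is one zero in the spectrum, matching the 1 component. By the matrix-tree theorem the graph has (1/4) * product of the nonzero eigenvalues = 16 spanning trees.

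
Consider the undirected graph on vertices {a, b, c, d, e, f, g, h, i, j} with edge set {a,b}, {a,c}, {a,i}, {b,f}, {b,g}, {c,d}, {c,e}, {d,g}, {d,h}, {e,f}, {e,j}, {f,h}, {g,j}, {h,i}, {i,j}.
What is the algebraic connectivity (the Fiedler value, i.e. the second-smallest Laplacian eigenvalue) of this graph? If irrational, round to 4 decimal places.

2

With the vertex order [a, b, c, d, e, f, g, h, i, j], the degrees are [3, 3, 3, 3, 3, 3, 3, 3, 3, 3], giving D = diag(3, 3, 3, 3, 3, 3, 3, 3, 3, 3) and L = D - A. The sorted Laplacian eigenvalues are [0, 2, 2, 2, 2, 2, 5, 5, 5, 5]; the algebraic connectivity is the second entry, 2. By the matrix-tree theorem the graph has (1/10) * product of the nonzero eigenvalues = 2000 spanning trees.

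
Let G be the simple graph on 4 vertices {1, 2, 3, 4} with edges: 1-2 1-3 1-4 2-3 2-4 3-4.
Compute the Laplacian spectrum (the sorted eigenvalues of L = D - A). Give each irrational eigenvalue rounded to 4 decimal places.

With the vertex order [1, 2, 3, 4], the degrees are [3, 3, 3, 3], giving D = diag(3, 3, 3, 3) and L = D - A. The multiplicity of 0 as a Laplacian eigenvalue equals the number of connected components. By the matrix-tree theorem the graph has (1/4) * product of the nonzero eigenvalues = 16 spanning trees.

[0, 4, 4, 4]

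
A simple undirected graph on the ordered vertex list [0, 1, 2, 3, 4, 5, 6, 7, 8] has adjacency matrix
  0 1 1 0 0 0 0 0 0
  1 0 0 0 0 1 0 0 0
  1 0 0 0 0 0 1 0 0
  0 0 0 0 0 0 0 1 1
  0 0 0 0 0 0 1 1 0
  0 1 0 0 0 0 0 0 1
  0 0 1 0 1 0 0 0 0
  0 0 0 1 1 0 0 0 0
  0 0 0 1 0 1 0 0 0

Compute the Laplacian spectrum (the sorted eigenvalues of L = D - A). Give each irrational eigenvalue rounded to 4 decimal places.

[0, 0.4679, 0.4679, 1.6527, 1.6527, 3, 3, 3.8794, 3.8794]

With the vertex order [0, 1, 2, 3, 4, 5, 6, 7, 8], the degrees are [2, 2, 2, 2, 2, 2, 2, 2, 2], giving D = diag(2, 2, 2, 2, 2, 2, 2, 2, 2) and L = D - A. The multiplicity of 0 as a Laplacian eigenvalue equals the number of connected components. The single zero eigenvalue shows the graph is connected. The largest eigenvalue, 3.8794, is at most the vertex count 9.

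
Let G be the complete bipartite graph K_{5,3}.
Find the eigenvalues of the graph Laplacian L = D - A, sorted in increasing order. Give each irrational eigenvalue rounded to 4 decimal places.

The graph has 8 vertices and degree multiset [5, 5, 5, 3, 3, 3, 3, 3]; D is the diagonal matrix of degrees and L = D - A. L is symmetric positive semidefinite, so every eigenvalue is real and nonnegative.

[0, 3, 3, 3, 3, 5, 5, 8]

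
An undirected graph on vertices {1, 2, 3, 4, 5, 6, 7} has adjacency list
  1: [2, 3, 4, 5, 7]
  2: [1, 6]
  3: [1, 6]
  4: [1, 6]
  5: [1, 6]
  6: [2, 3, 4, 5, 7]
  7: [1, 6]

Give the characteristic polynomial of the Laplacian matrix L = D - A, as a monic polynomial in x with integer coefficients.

Reading degrees in the order [1, 2, 3, 4, 5, 6, 7] gives [5, 2, 2, 2, 2, 5, 2]; set D = diag(5, 2, 2, 2, 2, 5, 2) and form L = D - A. L has integer entries, so p(x) = det(xI - L) has integer coefficients. Expanding the determinant yields x^7 - 20x^6 + 155x^5 - 600x^4 + 1240x^3 - 1312x^2 + 560x. Since p(0) = det(-L) = 0, x divides p(x). The largest eigenvalue, 7, is at most the vertex count 7.

x^7 - 20x^6 + 155x^5 - 600x^4 + 1240x^3 - 1312x^2 + 560x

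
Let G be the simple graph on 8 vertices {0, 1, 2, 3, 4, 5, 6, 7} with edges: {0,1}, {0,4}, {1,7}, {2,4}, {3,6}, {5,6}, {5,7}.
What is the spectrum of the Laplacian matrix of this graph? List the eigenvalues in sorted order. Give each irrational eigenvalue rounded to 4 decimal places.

[0, 0.1522, 0.5858, 1.2346, 2, 2.7654, 3.4142, 3.8478]

Reading degrees in the order [0, 1, 2, 3, 4, 5, 6, 7] gives [2, 2, 1, 1, 2, 2, 2, 2]; set D = diag(2, 2, 1, 1, 2, 2, 2, 2) and form L = D - A. Diagonalising L (or applying a numerical eigensolver to the 8x8 matrix) gives the spectrum above. The single zero eigenvalue shows the graph is connected. The eigenvalues sum to 14, which equals trace(L) = 2|E|.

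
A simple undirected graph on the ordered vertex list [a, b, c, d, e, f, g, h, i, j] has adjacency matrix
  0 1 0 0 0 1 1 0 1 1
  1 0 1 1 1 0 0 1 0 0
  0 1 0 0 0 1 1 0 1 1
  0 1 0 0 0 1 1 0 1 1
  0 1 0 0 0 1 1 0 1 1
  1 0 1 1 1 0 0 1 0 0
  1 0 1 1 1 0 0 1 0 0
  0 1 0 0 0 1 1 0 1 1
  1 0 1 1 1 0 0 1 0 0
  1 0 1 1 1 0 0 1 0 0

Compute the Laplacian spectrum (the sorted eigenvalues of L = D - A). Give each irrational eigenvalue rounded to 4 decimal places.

[0, 5, 5, 5, 5, 5, 5, 5, 5, 10]

Each diagonal entry of L is the vertex degree and each off-diagonal entry is -1 where an edge is present, 0 otherwise; in the order [a, b, c, d, e, f, g, h, i, j] the diagonal is [5, 5, 5, 5, 5, 5, 5, 5, 5, 5]. L is symmetric positive semidefinite, so every eigenvalue is real and nonnegative. The largest eigenvalue, 10, is at most the vertex count 10. By the matrix-tree theorem the graph has (1/10) * product of the nonzero eigenvalues = 390625 spanning trees.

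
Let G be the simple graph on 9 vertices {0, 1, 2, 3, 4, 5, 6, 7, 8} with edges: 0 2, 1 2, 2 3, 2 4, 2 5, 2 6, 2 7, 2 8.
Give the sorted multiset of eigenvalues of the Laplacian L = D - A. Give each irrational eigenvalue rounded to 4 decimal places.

Reading degrees in the order [0, 1, 2, 3, 4, 5, 6, 7, 8] gives [1, 1, 8, 1, 1, 1, 1, 1, 1]; set D = diag(1, 1, 8, 1, 1, 1, 1, 1, 1) and form L = D - A. Since every row of L sums to 0, the all-ones vector is in the kernel and 0 is an eigenvalue. There is one zero in the spectrum, matching the 1 component.

[0, 1, 1, 1, 1, 1, 1, 1, 9]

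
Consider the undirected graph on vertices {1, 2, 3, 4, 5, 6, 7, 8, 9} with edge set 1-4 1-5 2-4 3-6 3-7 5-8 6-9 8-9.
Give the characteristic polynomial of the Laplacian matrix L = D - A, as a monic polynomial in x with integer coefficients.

Reading degrees in the order [1, 2, 3, 4, 5, 6, 7, 8, 9] gives [2, 1, 2, 2, 2, 2, 1, 2, 2]; set D = diag(2, 1, 2, 2, 2, 2, 1, 2, 2) and form L = D - A. Computing det(xI - L) by cofactor expansion (or equivalently via sum-over-permutations) gives x^9 - 16x^8 + 105x^7 - 364x^6 + 715x^5 - 792x^4 + 462x^3 - 120x^2 + 9x. Since p(0) = det(-L) = 0, x divides p(x). The eigenvalues sum to 16, which equals trace(L) = 2|E|.

x^9 - 16x^8 + 105x^7 - 364x^6 + 715x^5 - 792x^4 + 462x^3 - 120x^2 + 9x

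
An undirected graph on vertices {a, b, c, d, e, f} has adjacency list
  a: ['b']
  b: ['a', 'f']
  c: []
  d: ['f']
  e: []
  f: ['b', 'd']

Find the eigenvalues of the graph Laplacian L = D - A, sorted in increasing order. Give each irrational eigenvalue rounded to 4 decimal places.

With the vertex order [a, b, c, d, e, f], the degrees are [1, 2, 0, 1, 0, 2], giving D = diag(1, 2, 0, 1, 0, 2) and L = D - A. The multiplicity of 0 as a Laplacian eigenvalue equals the number of connected components. The 3 zero eigenvalues correspond to the 3 connected components. There are 3 zeros in the spectrum, matching the 3 components.

[0, 0, 0, 0.5858, 2, 3.4142]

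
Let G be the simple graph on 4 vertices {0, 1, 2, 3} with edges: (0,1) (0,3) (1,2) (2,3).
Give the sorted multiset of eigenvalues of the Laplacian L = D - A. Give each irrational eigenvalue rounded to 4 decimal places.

[0, 2, 2, 4]

With the vertex order [0, 1, 2, 3], the degrees are [2, 2, 2, 2], giving D = diag(2, 2, 2, 2) and L = D - A. The multiplicity of 0 as a Laplacian eigenvalue equals the number of connected components. The eigenvalues sum to 8, which equals trace(L) = 2|E|.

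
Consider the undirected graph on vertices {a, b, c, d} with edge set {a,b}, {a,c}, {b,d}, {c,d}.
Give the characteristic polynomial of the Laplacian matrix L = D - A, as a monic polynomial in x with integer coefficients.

x^4 - 8x^3 + 20x^2 - 16x

Reading degrees in the order [a, b, c, d] gives [2, 2, 2, 2]; set D = diag(2, 2, 2, 2) and form L = D - A. Computing det(xI - L) by cofactor expansion (or equivalently via sum-over-permutations) gives x^4 - 8x^3 + 20x^2 - 16x. The coefficient of x^3 equals -trace(L) = -8, matching the sum of degrees. The largest eigenvalue, 4, is at most the vertex count 4.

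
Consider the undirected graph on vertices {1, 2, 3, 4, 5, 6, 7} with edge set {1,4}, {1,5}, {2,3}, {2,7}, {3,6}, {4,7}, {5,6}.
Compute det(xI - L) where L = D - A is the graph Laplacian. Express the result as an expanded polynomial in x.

x^7 - 14x^6 + 77x^5 - 210x^4 + 294x^3 - 196x^2 + 49x

Reading degrees in the order [1, 2, 3, 4, 5, 6, 7] gives [2, 2, 2, 2, 2, 2, 2]; set D = diag(2, 2, 2, 2, 2, 2, 2) and form L = D - A. Computing det(xI - L) by cofactor expansion (or equivalently via sum-over-permutations) gives x^7 - 14x^6 + 77x^5 - 210x^4 + 294x^3 - 196x^2 + 49x. Since p(0) = det(-L) = 0, x divides p(x). There is one zero in the spectrum, matching the 1 component. The eigenvalues sum to 14, which equals trace(L) = 2|E|.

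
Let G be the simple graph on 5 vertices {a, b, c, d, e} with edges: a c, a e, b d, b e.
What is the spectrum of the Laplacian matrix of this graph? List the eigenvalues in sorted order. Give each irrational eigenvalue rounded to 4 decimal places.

Each diagonal entry of L is the vertex degree and each off-diagonal entry is -1 where an edge is present, 0 otherwise; in the order [a, b, c, d, e] the diagonal is [2, 2, 1, 1, 2]. Diagonalising L (or applying a numerical eigensolver to the 5x5 matrix) gives the spectrum above. The single zero eigenvalue shows the graph is connected. By the matrix-tree theorem the graph has (1/5) * product of the nonzero eigenvalues = 1 spanning tree.

[0, 0.3820, 1.3820, 2.6180, 3.6180]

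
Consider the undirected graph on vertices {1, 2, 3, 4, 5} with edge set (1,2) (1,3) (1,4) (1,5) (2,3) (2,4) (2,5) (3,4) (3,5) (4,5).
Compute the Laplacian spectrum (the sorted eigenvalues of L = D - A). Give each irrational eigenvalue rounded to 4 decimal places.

Each diagonal entry of L is the vertex degree and each off-diagonal entry is -1 where an edge is present, 0 otherwise; in the order [1, 2, 3, 4, 5] the diagonal is [4, 4, 4, 4, 4]. L is symmetric positive semidefinite, so every eigenvalue is real and nonnegative. The single zero eigenvalue shows the graph is connected. There is one zero in the spectrum, matching the 1 component.

[0, 5, 5, 5, 5]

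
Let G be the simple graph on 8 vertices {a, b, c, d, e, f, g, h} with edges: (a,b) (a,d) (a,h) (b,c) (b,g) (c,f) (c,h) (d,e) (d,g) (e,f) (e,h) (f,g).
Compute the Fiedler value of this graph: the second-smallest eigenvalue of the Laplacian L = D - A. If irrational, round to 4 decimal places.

2

Reading degrees in the order [a, b, c, d, e, f, g, h] gives [3, 3, 3, 3, 3, 3, 3, 3]; set D = diag(3, 3, 3, 3, 3, 3, 3, 3) and form L = D - A. The sorted Laplacian eigenvalues are [0, 2, 2, 2, 4, 4, 4, 6]; the algebraic connectivity is the second entry, 2. The largest eigenvalue, 6, is at most the vertex count 8.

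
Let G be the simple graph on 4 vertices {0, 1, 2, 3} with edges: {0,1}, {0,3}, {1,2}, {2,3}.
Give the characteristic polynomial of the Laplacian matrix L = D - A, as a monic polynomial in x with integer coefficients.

x^4 - 8x^3 + 20x^2 - 16x

Each diagonal entry of L is the vertex degree and each off-diagonal entry is -1 where an edge is present, 0 otherwise; in the order [0, 1, 2, 3] the diagonal is [2, 2, 2, 2]. The eigenvalues of L are [0, 2, 2, 4]; the characteristic polynomial is the product of (x - lambda_i), which multiplies out to x^4 - 8x^3 + 20x^2 - 16x. Since p(0) = det(-L) = 0, x divides p(x). The eigenvalues sum to 8, which equals trace(L) = 2|E|. By the matrix-tree theorem the graph has (1/4) * product of the nonzero eigenvalues = 4 spanning trees.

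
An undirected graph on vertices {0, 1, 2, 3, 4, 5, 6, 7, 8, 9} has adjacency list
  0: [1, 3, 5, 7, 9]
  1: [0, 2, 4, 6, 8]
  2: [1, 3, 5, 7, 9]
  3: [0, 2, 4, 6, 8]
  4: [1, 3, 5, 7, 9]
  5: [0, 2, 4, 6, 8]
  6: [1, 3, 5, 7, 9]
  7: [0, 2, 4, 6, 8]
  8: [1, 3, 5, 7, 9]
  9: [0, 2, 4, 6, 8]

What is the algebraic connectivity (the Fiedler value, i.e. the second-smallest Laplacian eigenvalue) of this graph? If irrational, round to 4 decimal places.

With the vertex order [0, 1, 2, 3, 4, 5, 6, 7, 8, 9], the degrees are [5, 5, 5, 5, 5, 5, 5, 5, 5, 5], giving D = diag(5, 5, 5, 5, 5, 5, 5, 5, 5, 5) and L = D - A. The smallest Laplacian eigenvalue is always 0. The next one, lambda_2 = 5, measures how hard the graph is to disconnect: larger values mean better connectivity. The largest eigenvalue, 10, is at most the vertex count 10.

5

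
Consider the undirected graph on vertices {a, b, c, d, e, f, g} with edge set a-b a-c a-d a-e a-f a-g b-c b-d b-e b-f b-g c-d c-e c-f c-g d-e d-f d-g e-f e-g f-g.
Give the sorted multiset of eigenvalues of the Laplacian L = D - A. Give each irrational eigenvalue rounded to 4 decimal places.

[0, 7, 7, 7, 7, 7, 7]

With the vertex order [a, b, c, d, e, f, g], the degrees are [6, 6, 6, 6, 6, 6, 6], giving D = diag(6, 6, 6, 6, 6, 6, 6) and L = D - A. Since every row of L sums to 0, the all-ones vector is in the kernel and 0 is an eigenvalue. There is one zero in the spectrum, matching the 1 component.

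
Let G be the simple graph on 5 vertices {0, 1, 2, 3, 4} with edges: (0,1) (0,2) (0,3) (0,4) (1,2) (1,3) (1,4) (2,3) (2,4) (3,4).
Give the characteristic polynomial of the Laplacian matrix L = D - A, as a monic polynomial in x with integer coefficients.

x^5 - 20x^4 + 150x^3 - 500x^2 + 625x

With the vertex order [0, 1, 2, 3, 4], the degrees are [4, 4, 4, 4, 4], giving D = diag(4, 4, 4, 4, 4) and L = D - A. Computing det(xI - L) by cofactor expansion (or equivalently via sum-over-permutations) gives x^5 - 20x^4 + 150x^3 - 500x^2 + 625x. Since p(0) = det(-L) = 0, x divides p(x). There is one zero in the spectrum, matching the 1 component.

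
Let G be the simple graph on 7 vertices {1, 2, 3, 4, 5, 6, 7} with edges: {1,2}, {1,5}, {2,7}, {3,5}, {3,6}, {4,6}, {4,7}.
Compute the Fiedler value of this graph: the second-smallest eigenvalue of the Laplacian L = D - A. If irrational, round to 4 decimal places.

0.7530

With the vertex order [1, 2, 3, 4, 5, 6, 7], the degrees are [2, 2, 2, 2, 2, 2, 2], giving D = diag(2, 2, 2, 2, 2, 2, 2) and L = D - A. Computing the eigenvalues of L and sorting gives [0, 0.7530, 0.7530, 2.4450, 2.4450, 3.8019, 3.8019]. The Fiedler value lambda_2 = 0.7530 is strictly positive, so the graph is connected.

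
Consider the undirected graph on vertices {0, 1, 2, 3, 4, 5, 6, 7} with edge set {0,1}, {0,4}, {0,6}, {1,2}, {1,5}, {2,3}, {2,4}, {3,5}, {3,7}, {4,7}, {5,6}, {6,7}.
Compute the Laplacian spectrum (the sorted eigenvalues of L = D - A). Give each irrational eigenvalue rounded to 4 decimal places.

Reading degrees in the order [0, 1, 2, 3, 4, 5, 6, 7] gives [3, 3, 3, 3, 3, 3, 3, 3]; set D = diag(3, 3, 3, 3, 3, 3, 3, 3) and form L = D - A. Since every row of L sums to 0, the all-ones vector is in the kernel and 0 is an eigenvalue. There is one zero in the spectrum, matching the 1 component. The eigenvalues sum to 24, which equals trace(L) = 2|E|.

[0, 2, 2, 2, 4, 4, 4, 6]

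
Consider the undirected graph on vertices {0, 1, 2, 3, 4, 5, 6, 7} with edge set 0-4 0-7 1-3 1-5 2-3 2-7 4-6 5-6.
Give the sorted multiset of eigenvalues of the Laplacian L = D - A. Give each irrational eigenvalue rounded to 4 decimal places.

With the vertex order [0, 1, 2, 3, 4, 5, 6, 7], the degrees are [2, 2, 2, 2, 2, 2, 2, 2], giving D = diag(2, 2, 2, 2, 2, 2, 2, 2) and L = D - A. Since every row of L sums to 0, the all-ones vector is in the kernel and 0 is an eigenvalue. The single zero eigenvalue shows the graph is connected. The eigenvalues sum to 16, which equals trace(L) = 2|E|.

[0, 0.5858, 0.5858, 2, 2, 3.4142, 3.4142, 4]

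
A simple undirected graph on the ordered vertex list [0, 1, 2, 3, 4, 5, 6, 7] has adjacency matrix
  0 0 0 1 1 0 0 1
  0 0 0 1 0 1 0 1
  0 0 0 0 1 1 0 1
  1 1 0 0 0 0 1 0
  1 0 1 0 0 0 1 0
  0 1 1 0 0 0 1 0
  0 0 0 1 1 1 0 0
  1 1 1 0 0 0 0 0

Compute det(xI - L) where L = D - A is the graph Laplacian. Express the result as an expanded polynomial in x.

With the vertex order [0, 1, 2, 3, 4, 5, 6, 7], the degrees are [3, 3, 3, 3, 3, 3, 3, 3], giving D = diag(3, 3, 3, 3, 3, 3, 3, 3) and L = D - A. Computing det(xI - L) by cofactor expansion (or equivalently via sum-over-permutations) gives x^8 - 24x^7 + 240x^6 - 1296x^5 + 4080x^4 - 7488x^3 + 7424x^2 - 3072x. Since p(0) = det(-L) = 0, x divides p(x).

x^8 - 24x^7 + 240x^6 - 1296x^5 + 4080x^4 - 7488x^3 + 7424x^2 - 3072x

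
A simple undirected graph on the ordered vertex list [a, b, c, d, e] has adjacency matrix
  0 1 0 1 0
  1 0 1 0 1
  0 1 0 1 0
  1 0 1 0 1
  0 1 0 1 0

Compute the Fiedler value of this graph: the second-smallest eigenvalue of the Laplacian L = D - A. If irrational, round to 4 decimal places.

With the vertex order [a, b, c, d, e], the degrees are [2, 3, 2, 3, 2], giving D = diag(2, 3, 2, 3, 2) and L = D - A. Computing the eigenvalues of L and sorting gives [0, 2, 2, 3, 5]. The Fiedler value lambda_2 = 2 is strictly positive, so the graph is connected. There is one zero in the spectrum, matching the 1 component.

2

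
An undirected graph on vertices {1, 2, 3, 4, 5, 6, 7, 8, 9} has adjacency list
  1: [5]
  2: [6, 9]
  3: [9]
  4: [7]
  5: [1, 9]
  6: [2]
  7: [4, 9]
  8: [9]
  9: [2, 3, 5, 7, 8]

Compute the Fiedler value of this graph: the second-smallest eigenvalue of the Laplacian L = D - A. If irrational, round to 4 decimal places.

Each diagonal entry of L is the vertex degree and each off-diagonal entry is -1 where an edge is present, 0 otherwise; in the order [1, 2, 3, 4, 5, 6, 7, 8, 9] the diagonal is [1, 2, 1, 1, 2, 1, 2, 1, 5]. Computing the eigenvalues of L and sorting gives [0, 0.3820, 0.3820, 0.6711, 1, 2.1814, 2.6180, 2.6180, 6.1474]. The Fiedler value lambda_2 = 0.3820 is strictly positive, so the graph is connected.

0.3820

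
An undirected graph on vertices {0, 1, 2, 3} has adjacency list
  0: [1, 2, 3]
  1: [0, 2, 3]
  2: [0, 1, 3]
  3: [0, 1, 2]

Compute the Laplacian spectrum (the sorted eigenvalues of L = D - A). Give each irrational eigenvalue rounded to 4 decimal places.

[0, 4, 4, 4]

Reading degrees in the order [0, 1, 2, 3] gives [3, 3, 3, 3]; set D = diag(3, 3, 3, 3) and form L = D - A. L is symmetric positive semidefinite, so every eigenvalue is real and nonnegative. The single zero eigenvalue shows the graph is connected.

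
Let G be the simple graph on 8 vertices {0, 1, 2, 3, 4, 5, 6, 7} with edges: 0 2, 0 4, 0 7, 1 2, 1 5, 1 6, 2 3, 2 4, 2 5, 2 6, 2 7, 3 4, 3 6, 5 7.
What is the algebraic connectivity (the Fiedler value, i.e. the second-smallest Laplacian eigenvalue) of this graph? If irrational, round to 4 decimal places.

Each diagonal entry of L is the vertex degree and each off-diagonal entry is -1 where an edge is present, 0 otherwise; in the order [0, 1, 2, 3, 4, 5, 6, 7] the diagonal is [3, 3, 7, 3, 3, 3, 3, 3]. Computing the eigenvalues of L and sorting gives [0, 1.7530, 1.7530, 3.4450, 3.4450, 4.8019, 4.8019, 8]. The Fiedler value lambda_2 = 1.7530 is strictly positive, so the graph is connected. The eigenvalues sum to 28, which equals trace(L) = 2|E|.

1.7530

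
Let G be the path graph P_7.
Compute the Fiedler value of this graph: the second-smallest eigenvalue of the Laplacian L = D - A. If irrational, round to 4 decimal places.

0.1981

The graph has 7 vertices and degree multiset [2, 2, 2, 2, 2, 1, 1]; D is the diagonal matrix of degrees and L = D - A. The smallest Laplacian eigenvalue is always 0. The next one, lambda_2 = 0.1981, measures how hard the graph is to disconnect: larger values mean better connectivity. The eigenvalues sum to 12, which equals trace(L) = 2|E|. The largest eigenvalue, 3.8019, is at most the vertex count 7.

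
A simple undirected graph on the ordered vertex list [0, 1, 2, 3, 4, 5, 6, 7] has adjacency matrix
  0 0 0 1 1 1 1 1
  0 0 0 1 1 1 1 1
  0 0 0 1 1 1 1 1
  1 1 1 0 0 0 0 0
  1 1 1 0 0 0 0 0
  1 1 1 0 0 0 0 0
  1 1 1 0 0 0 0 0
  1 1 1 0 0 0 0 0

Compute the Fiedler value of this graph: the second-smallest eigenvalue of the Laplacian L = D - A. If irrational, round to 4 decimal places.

With the vertex order [0, 1, 2, 3, 4, 5, 6, 7], the degrees are [5, 5, 5, 3, 3, 3, 3, 3], giving D = diag(5, 5, 5, 3, 3, 3, 3, 3) and L = D - A. The sorted Laplacian eigenvalues are [0, 3, 3, 3, 3, 5, 5, 8]; the algebraic connectivity is the second entry, 3. By the matrix-tree theorem the graph has (1/8) * product of the nonzero eigenvalues = 2025 spanning trees. The largest eigenvalue, 8, is at most the vertex count 8.

3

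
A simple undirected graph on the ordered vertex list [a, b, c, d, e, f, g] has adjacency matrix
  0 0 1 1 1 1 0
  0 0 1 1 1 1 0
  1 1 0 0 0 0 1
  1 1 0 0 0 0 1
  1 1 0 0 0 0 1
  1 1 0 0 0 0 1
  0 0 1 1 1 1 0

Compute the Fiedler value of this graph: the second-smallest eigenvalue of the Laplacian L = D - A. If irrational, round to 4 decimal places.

Reading degrees in the order [a, b, c, d, e, f, g] gives [4, 4, 3, 3, 3, 3, 4]; set D = diag(4, 4, 3, 3, 3, 3, 4) and form L = D - A. Computing the eigenvalues of L and sorting gives [0, 3, 3, 3, 4, 4, 7]. The Fiedler value lambda_2 = 3 is strictly positive, so the graph is connected. There is one zero in the spectrum, matching the 1 component.

3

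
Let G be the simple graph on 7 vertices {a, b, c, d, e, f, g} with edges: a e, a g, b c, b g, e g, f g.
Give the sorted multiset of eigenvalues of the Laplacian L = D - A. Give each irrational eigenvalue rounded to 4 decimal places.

[0, 0, 0.4859, 1, 2.4280, 3, 5.0861]

Each diagonal entry of L is the vertex degree and each off-diagonal entry is -1 where an edge is present, 0 otherwise; in the order [a, b, c, d, e, f, g] the diagonal is [2, 2, 1, 0, 2, 1, 4]. Since every row of L sums to 0, the all-ones vector is in the kernel and 0 is an eigenvalue. The 2 zero eigenvalues correspond to the 2 connected components.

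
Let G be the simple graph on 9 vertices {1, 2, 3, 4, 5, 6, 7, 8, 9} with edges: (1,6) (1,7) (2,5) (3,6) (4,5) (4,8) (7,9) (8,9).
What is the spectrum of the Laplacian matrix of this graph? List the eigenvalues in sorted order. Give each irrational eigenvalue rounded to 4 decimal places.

[0, 0.1206, 0.4679, 1, 1.6527, 2.3473, 3, 3.5321, 3.8794]

Each diagonal entry of L is the vertex degree and each off-diagonal entry is -1 where an edge is present, 0 otherwise; in the order [1, 2, 3, 4, 5, 6, 7, 8, 9] the diagonal is [2, 1, 1, 2, 2, 2, 2, 2, 2]. Diagonalising L (or applying a numerical eigensolver to the 9x9 matrix) gives the spectrum above. There is one zero in the spectrum, matching the 1 component.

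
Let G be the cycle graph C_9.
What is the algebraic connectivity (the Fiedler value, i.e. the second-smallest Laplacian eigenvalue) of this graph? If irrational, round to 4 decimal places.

0.4679

The graph has 9 vertices and degree multiset [2, 2, 2, 2, 2, 2, 2, 2, 2]; D is the diagonal matrix of degrees and L = D - A. The smallest Laplacian eigenvalue is always 0. The next one, lambda_2 = 0.4679, measures how hard the graph is to disconnect: larger values mean better connectivity. The eigenvalues sum to 18, which equals trace(L) = 2|E|.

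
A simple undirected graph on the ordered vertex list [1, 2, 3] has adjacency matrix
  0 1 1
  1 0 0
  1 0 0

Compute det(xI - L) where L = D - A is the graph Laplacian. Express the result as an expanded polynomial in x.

With the vertex order [1, 2, 3], the degrees are [2, 1, 1], giving D = diag(2, 1, 1) and L = D - A. The eigenvalues of L are [0, 1, 3]; the characteristic polynomial is the product of (x - lambda_i), which multiplies out to x^3 - 4x^2 + 3x. Since p(0) = det(-L) = 0, x divides p(x). There is one zero in the spectrum, matching the 1 component.

x^3 - 4x^2 + 3x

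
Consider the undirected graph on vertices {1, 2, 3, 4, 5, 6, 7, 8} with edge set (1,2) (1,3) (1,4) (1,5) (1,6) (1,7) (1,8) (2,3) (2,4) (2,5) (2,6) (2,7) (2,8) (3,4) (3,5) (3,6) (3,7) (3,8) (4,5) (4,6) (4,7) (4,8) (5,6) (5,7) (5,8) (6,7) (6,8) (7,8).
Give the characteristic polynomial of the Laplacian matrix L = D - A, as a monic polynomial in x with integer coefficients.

Reading degrees in the order [1, 2, 3, 4, 5, 6, 7, 8] gives [7, 7, 7, 7, 7, 7, 7, 7]; set D = diag(7, 7, 7, 7, 7, 7, 7, 7) and form L = D - A. Computing det(xI - L) by cofactor expansion (or equivalently via sum-over-permutations) gives x^8 - 56x^7 + 1344x^6 - 17920x^5 + 143360x^4 - 688128x^3 + 1835008x^2 - 2097152x. The coefficient of x^7 equals -trace(L) = -56, matching the sum of degrees. There is one zero in the spectrum, matching the 1 component.

x^8 - 56x^7 + 1344x^6 - 17920x^5 + 143360x^4 - 688128x^3 + 1835008x^2 - 2097152x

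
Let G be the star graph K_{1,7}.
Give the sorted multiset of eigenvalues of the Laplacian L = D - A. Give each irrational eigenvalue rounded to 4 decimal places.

The graph has 8 vertices and degree multiset [7, 1, 1, 1, 1, 1, 1, 1]; D is the diagonal matrix of degrees and L = D - A. The multiplicity of 0 as a Laplacian eigenvalue equals the number of connected components. There is one zero in the spectrum, matching the 1 component.

[0, 1, 1, 1, 1, 1, 1, 8]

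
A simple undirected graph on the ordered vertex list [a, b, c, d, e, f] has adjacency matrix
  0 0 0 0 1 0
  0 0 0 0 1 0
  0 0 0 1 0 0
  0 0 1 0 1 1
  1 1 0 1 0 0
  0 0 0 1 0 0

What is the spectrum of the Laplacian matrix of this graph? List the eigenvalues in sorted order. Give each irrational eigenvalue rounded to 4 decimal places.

[0, 0.4384, 1, 1, 3, 4.5616]

Reading degrees in the order [a, b, c, d, e, f] gives [1, 1, 1, 3, 3, 1]; set D = diag(1, 1, 1, 3, 3, 1) and form L = D - A. Diagonalising L (or applying a numerical eigensolver to the 6x6 matrix) gives the spectrum above.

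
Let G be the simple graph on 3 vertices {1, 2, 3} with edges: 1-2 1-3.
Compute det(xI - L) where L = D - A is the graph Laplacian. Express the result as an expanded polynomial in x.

Each diagonal entry of L is the vertex degree and each off-diagonal entry is -1 where an edge is present, 0 otherwise; in the order [1, 2, 3] the diagonal is [2, 1, 1]. The eigenvalues of L are [0, 1, 3]; the characteristic polynomial is the product of (x - lambda_i), which multiplies out to x^3 - 4x^2 + 3x. Since p(0) = det(-L) = 0, x divides p(x). The largest eigenvalue, 3, is at most the vertex count 3. There is one zero in the spectrum, matching the 1 component.

x^3 - 4x^2 + 3x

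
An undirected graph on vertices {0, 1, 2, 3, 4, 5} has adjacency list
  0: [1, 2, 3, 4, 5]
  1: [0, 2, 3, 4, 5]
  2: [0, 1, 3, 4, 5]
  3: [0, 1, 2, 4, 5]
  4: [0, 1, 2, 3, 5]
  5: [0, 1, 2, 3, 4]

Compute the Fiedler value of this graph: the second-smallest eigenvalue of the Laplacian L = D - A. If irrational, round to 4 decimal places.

With the vertex order [0, 1, 2, 3, 4, 5], the degrees are [5, 5, 5, 5, 5, 5], giving D = diag(5, 5, 5, 5, 5, 5) and L = D - A. The smallest Laplacian eigenvalue is always 0. The next one, lambda_2 = 6, measures how hard the graph is to disconnect: larger values mean better connectivity. The eigenvalues sum to 30, which equals trace(L) = 2|E|.

6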